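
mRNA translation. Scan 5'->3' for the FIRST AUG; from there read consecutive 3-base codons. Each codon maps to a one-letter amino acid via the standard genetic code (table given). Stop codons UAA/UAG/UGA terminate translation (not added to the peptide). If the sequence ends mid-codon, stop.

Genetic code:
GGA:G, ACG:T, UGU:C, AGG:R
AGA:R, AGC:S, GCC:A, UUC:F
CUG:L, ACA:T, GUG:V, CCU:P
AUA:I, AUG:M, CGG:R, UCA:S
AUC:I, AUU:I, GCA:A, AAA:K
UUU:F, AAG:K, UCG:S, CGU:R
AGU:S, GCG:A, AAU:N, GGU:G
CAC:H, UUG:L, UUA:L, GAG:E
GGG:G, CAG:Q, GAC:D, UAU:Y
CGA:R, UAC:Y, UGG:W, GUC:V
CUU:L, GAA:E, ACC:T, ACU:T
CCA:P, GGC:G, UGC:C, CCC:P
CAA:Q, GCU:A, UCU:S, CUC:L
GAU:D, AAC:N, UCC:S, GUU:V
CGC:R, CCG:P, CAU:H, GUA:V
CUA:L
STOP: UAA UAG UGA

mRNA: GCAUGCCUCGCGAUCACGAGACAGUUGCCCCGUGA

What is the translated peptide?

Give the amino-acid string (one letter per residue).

Answer: MPRDHETVAP

Derivation:
start AUG at pos 2
pos 2: AUG -> M; peptide=M
pos 5: CCU -> P; peptide=MP
pos 8: CGC -> R; peptide=MPR
pos 11: GAU -> D; peptide=MPRD
pos 14: CAC -> H; peptide=MPRDH
pos 17: GAG -> E; peptide=MPRDHE
pos 20: ACA -> T; peptide=MPRDHET
pos 23: GUU -> V; peptide=MPRDHETV
pos 26: GCC -> A; peptide=MPRDHETVA
pos 29: CCG -> P; peptide=MPRDHETVAP
pos 32: UGA -> STOP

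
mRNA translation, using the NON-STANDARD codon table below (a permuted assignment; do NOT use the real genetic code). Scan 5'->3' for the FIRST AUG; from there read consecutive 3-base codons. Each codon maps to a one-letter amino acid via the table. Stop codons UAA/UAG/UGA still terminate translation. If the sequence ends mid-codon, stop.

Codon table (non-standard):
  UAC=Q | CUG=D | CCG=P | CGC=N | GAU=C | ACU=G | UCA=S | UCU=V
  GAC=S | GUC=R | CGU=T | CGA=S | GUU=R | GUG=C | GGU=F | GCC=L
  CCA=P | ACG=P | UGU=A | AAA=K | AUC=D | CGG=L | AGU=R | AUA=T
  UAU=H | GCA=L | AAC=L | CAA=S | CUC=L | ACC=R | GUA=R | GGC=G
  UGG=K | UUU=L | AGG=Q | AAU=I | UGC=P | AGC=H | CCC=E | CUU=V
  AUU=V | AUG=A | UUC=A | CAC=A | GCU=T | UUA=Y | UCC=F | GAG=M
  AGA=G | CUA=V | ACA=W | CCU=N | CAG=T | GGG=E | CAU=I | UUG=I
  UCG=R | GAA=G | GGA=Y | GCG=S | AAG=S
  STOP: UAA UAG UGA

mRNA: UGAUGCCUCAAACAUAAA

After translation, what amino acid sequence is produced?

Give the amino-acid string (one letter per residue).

start AUG at pos 2
pos 2: AUG -> A; peptide=A
pos 5: CCU -> N; peptide=AN
pos 8: CAA -> S; peptide=ANS
pos 11: ACA -> W; peptide=ANSW
pos 14: UAA -> STOP

Answer: ANSW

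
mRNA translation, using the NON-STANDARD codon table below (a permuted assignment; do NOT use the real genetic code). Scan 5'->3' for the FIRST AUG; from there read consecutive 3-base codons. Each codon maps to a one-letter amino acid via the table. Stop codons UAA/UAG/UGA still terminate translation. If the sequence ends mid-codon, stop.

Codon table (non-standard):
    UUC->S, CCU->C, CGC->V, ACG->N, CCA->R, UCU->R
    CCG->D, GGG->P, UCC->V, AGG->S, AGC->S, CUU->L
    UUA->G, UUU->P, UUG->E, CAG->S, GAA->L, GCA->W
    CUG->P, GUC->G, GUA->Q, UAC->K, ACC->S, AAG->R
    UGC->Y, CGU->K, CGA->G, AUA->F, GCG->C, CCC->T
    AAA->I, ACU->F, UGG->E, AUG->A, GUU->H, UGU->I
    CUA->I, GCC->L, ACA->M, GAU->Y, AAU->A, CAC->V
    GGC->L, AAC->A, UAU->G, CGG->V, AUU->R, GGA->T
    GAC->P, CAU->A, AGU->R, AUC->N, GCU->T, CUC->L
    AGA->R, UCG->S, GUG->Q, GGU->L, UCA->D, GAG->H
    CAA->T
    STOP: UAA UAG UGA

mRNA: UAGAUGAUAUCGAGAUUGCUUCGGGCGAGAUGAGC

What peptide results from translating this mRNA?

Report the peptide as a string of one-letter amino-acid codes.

Answer: AFSRELVCR

Derivation:
start AUG at pos 3
pos 3: AUG -> A; peptide=A
pos 6: AUA -> F; peptide=AF
pos 9: UCG -> S; peptide=AFS
pos 12: AGA -> R; peptide=AFSR
pos 15: UUG -> E; peptide=AFSRE
pos 18: CUU -> L; peptide=AFSREL
pos 21: CGG -> V; peptide=AFSRELV
pos 24: GCG -> C; peptide=AFSRELVC
pos 27: AGA -> R; peptide=AFSRELVCR
pos 30: UGA -> STOP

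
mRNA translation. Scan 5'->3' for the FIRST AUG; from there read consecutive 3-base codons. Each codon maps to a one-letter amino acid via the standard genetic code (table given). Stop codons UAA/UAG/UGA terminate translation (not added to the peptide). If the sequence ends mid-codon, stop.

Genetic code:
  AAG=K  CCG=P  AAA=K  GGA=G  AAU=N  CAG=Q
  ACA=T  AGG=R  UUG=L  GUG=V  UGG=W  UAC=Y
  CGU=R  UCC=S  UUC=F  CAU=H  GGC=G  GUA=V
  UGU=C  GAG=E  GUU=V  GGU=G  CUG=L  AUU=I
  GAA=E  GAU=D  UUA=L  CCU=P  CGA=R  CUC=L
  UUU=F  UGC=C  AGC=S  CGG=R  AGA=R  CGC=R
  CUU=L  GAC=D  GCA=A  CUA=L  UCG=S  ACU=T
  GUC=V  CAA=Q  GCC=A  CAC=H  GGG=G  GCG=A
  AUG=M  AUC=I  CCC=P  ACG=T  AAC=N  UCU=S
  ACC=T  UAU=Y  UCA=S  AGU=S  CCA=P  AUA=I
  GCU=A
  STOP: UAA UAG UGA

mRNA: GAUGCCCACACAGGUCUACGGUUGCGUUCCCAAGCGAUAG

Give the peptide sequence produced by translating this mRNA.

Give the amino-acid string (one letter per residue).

start AUG at pos 1
pos 1: AUG -> M; peptide=M
pos 4: CCC -> P; peptide=MP
pos 7: ACA -> T; peptide=MPT
pos 10: CAG -> Q; peptide=MPTQ
pos 13: GUC -> V; peptide=MPTQV
pos 16: UAC -> Y; peptide=MPTQVY
pos 19: GGU -> G; peptide=MPTQVYG
pos 22: UGC -> C; peptide=MPTQVYGC
pos 25: GUU -> V; peptide=MPTQVYGCV
pos 28: CCC -> P; peptide=MPTQVYGCVP
pos 31: AAG -> K; peptide=MPTQVYGCVPK
pos 34: CGA -> R; peptide=MPTQVYGCVPKR
pos 37: UAG -> STOP

Answer: MPTQVYGCVPKR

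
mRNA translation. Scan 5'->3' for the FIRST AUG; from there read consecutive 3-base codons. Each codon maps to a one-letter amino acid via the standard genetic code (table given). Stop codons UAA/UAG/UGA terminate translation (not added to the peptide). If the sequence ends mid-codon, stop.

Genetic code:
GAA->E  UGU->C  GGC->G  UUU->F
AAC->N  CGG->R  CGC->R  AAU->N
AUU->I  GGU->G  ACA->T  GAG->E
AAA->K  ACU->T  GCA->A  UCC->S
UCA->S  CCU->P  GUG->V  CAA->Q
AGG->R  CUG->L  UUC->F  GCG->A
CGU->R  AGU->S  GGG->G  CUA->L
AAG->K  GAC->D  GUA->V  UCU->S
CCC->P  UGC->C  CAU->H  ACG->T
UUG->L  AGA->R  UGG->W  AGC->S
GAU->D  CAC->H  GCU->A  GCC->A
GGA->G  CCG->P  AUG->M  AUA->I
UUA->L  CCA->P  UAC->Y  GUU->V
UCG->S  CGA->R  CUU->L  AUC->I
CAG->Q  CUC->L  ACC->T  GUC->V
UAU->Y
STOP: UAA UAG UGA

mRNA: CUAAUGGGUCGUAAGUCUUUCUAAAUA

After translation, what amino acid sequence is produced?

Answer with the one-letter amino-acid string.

Answer: MGRKSF

Derivation:
start AUG at pos 3
pos 3: AUG -> M; peptide=M
pos 6: GGU -> G; peptide=MG
pos 9: CGU -> R; peptide=MGR
pos 12: AAG -> K; peptide=MGRK
pos 15: UCU -> S; peptide=MGRKS
pos 18: UUC -> F; peptide=MGRKSF
pos 21: UAA -> STOP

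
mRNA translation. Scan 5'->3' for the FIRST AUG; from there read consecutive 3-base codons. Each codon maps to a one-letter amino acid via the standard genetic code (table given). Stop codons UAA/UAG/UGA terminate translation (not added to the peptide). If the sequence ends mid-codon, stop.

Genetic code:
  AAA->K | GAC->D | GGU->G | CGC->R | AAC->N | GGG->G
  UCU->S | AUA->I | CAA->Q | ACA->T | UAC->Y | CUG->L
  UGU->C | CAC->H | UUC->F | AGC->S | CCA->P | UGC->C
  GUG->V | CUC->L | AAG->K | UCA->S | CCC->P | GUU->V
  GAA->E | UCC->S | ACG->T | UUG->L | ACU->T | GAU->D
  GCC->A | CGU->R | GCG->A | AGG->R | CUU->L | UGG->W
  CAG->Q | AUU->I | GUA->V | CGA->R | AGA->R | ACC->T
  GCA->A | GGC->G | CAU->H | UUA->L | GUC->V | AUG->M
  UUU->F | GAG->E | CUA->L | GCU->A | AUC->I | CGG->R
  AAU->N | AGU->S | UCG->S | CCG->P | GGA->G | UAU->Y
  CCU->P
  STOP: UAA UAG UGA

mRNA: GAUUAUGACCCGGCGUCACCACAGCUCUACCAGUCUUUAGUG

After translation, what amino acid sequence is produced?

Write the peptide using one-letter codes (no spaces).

start AUG at pos 4
pos 4: AUG -> M; peptide=M
pos 7: ACC -> T; peptide=MT
pos 10: CGG -> R; peptide=MTR
pos 13: CGU -> R; peptide=MTRR
pos 16: CAC -> H; peptide=MTRRH
pos 19: CAC -> H; peptide=MTRRHH
pos 22: AGC -> S; peptide=MTRRHHS
pos 25: UCU -> S; peptide=MTRRHHSS
pos 28: ACC -> T; peptide=MTRRHHSST
pos 31: AGU -> S; peptide=MTRRHHSSTS
pos 34: CUU -> L; peptide=MTRRHHSSTSL
pos 37: UAG -> STOP

Answer: MTRRHHSSTSL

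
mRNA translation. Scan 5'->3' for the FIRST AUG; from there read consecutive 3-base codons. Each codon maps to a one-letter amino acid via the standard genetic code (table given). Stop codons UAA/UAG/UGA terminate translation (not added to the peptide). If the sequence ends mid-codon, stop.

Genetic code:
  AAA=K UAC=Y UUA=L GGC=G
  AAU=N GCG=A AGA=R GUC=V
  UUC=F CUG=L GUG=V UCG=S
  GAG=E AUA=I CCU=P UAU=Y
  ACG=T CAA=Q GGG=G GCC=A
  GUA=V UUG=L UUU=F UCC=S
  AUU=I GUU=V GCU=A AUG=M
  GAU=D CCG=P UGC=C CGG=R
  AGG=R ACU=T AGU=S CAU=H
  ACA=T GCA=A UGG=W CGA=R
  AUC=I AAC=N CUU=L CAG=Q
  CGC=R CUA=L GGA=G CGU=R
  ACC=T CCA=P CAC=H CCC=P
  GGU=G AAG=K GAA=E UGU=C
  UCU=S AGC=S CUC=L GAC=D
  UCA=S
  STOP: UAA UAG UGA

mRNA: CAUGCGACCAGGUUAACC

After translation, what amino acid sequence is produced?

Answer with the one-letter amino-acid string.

start AUG at pos 1
pos 1: AUG -> M; peptide=M
pos 4: CGA -> R; peptide=MR
pos 7: CCA -> P; peptide=MRP
pos 10: GGU -> G; peptide=MRPG
pos 13: UAA -> STOP

Answer: MRPG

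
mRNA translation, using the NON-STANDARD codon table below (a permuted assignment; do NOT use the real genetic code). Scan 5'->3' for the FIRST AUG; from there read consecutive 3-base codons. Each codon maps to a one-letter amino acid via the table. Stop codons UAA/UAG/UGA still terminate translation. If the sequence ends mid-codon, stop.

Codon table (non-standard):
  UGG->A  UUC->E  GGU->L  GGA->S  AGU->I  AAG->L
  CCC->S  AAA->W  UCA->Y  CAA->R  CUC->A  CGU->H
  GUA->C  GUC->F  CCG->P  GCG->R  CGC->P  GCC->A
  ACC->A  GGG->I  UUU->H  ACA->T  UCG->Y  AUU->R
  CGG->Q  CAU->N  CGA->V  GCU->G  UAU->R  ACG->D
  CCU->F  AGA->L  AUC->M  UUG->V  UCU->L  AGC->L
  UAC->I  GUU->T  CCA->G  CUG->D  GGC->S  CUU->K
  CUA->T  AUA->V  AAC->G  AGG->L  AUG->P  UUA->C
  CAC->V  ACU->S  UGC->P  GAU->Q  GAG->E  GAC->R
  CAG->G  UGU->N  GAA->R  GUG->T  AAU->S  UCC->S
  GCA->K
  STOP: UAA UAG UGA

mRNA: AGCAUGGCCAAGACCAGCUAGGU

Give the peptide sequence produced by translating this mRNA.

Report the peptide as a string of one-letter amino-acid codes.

Answer: PALAL

Derivation:
start AUG at pos 3
pos 3: AUG -> P; peptide=P
pos 6: GCC -> A; peptide=PA
pos 9: AAG -> L; peptide=PAL
pos 12: ACC -> A; peptide=PALA
pos 15: AGC -> L; peptide=PALAL
pos 18: UAG -> STOP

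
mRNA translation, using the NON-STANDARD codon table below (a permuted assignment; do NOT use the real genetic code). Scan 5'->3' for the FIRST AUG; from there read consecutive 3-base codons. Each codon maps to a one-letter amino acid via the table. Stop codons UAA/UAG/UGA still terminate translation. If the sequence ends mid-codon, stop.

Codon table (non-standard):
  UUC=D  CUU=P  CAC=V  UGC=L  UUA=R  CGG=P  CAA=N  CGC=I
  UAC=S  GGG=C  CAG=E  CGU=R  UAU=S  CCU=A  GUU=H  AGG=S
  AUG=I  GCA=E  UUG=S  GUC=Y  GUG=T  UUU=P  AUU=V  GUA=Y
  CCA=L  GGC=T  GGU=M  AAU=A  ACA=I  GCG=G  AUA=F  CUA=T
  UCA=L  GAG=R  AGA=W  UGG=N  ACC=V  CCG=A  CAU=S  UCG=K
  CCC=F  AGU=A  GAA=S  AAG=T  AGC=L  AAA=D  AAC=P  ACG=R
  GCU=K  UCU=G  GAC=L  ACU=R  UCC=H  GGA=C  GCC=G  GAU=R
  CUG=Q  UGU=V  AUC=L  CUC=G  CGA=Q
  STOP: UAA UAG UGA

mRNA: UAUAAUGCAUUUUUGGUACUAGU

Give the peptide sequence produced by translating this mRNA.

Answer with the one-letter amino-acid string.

start AUG at pos 4
pos 4: AUG -> I; peptide=I
pos 7: CAU -> S; peptide=IS
pos 10: UUU -> P; peptide=ISP
pos 13: UGG -> N; peptide=ISPN
pos 16: UAC -> S; peptide=ISPNS
pos 19: UAG -> STOP

Answer: ISPNS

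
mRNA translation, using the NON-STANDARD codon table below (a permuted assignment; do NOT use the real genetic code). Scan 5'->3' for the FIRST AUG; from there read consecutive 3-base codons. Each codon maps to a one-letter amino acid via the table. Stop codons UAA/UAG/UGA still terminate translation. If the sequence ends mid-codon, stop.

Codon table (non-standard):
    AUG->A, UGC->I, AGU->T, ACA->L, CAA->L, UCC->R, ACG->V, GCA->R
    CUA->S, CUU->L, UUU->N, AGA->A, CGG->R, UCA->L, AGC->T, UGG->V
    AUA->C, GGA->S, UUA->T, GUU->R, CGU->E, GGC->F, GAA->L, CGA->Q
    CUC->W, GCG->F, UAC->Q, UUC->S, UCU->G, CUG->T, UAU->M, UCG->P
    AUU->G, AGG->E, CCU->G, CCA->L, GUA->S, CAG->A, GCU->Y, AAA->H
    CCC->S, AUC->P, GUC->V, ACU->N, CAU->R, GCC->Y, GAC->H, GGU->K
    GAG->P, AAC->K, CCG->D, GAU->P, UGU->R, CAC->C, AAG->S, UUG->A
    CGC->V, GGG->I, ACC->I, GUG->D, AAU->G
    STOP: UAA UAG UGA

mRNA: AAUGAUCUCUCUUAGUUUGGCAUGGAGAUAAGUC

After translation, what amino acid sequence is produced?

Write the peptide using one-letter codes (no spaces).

start AUG at pos 1
pos 1: AUG -> A; peptide=A
pos 4: AUC -> P; peptide=AP
pos 7: UCU -> G; peptide=APG
pos 10: CUU -> L; peptide=APGL
pos 13: AGU -> T; peptide=APGLT
pos 16: UUG -> A; peptide=APGLTA
pos 19: GCA -> R; peptide=APGLTAR
pos 22: UGG -> V; peptide=APGLTARV
pos 25: AGA -> A; peptide=APGLTARVA
pos 28: UAA -> STOP

Answer: APGLTARVA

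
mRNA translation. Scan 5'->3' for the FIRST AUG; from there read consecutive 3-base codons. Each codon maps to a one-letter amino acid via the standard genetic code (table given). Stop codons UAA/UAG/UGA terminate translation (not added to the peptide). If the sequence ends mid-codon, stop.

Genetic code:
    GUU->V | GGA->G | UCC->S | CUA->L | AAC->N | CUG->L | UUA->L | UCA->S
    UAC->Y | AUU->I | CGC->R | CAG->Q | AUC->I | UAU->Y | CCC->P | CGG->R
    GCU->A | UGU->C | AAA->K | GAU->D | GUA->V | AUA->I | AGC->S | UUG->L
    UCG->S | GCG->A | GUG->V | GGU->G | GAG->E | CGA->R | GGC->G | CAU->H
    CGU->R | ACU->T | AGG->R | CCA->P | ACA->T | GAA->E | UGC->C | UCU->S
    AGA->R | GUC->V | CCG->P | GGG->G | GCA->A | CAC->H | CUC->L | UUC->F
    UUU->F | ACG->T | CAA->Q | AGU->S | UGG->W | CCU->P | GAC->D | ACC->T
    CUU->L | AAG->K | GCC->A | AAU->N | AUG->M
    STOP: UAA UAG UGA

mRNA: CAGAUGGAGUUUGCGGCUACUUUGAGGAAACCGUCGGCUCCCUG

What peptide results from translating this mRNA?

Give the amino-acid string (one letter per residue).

Answer: MEFAATLRKPSAP

Derivation:
start AUG at pos 3
pos 3: AUG -> M; peptide=M
pos 6: GAG -> E; peptide=ME
pos 9: UUU -> F; peptide=MEF
pos 12: GCG -> A; peptide=MEFA
pos 15: GCU -> A; peptide=MEFAA
pos 18: ACU -> T; peptide=MEFAAT
pos 21: UUG -> L; peptide=MEFAATL
pos 24: AGG -> R; peptide=MEFAATLR
pos 27: AAA -> K; peptide=MEFAATLRK
pos 30: CCG -> P; peptide=MEFAATLRKP
pos 33: UCG -> S; peptide=MEFAATLRKPS
pos 36: GCU -> A; peptide=MEFAATLRKPSA
pos 39: CCC -> P; peptide=MEFAATLRKPSAP
pos 42: only 2 nt remain (<3), stop (end of mRNA)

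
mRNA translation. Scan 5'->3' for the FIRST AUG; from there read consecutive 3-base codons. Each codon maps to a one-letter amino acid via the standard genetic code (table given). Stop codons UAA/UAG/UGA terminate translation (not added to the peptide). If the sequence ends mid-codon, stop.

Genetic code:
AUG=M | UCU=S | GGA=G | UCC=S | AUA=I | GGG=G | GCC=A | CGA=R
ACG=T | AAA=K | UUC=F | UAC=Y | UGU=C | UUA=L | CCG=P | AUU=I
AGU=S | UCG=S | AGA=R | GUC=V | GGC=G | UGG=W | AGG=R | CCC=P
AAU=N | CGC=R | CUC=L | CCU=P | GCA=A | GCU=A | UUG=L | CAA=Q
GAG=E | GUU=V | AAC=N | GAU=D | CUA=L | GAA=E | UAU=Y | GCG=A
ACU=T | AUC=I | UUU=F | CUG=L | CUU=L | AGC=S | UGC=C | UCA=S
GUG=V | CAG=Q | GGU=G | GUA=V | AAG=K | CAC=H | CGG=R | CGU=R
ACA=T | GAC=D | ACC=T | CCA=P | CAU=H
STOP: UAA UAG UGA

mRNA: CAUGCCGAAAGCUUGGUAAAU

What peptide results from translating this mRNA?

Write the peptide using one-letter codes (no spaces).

start AUG at pos 1
pos 1: AUG -> M; peptide=M
pos 4: CCG -> P; peptide=MP
pos 7: AAA -> K; peptide=MPK
pos 10: GCU -> A; peptide=MPKA
pos 13: UGG -> W; peptide=MPKAW
pos 16: UAA -> STOP

Answer: MPKAW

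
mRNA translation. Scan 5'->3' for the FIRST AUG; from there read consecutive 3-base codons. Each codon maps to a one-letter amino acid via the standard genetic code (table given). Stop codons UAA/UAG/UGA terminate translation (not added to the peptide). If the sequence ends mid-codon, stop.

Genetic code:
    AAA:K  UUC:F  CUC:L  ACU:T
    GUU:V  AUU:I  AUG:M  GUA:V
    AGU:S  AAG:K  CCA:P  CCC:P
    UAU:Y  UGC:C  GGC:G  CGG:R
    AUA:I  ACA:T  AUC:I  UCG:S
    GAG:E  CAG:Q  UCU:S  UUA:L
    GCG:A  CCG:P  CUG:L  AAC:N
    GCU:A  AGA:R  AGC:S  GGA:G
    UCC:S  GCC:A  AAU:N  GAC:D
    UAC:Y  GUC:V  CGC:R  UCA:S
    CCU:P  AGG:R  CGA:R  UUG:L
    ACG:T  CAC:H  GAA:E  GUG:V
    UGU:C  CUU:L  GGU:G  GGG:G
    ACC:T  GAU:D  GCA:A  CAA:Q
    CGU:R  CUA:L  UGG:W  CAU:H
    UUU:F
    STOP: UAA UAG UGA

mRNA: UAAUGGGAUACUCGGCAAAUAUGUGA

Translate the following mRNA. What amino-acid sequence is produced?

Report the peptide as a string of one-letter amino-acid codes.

start AUG at pos 2
pos 2: AUG -> M; peptide=M
pos 5: GGA -> G; peptide=MG
pos 8: UAC -> Y; peptide=MGY
pos 11: UCG -> S; peptide=MGYS
pos 14: GCA -> A; peptide=MGYSA
pos 17: AAU -> N; peptide=MGYSAN
pos 20: AUG -> M; peptide=MGYSANM
pos 23: UGA -> STOP

Answer: MGYSANM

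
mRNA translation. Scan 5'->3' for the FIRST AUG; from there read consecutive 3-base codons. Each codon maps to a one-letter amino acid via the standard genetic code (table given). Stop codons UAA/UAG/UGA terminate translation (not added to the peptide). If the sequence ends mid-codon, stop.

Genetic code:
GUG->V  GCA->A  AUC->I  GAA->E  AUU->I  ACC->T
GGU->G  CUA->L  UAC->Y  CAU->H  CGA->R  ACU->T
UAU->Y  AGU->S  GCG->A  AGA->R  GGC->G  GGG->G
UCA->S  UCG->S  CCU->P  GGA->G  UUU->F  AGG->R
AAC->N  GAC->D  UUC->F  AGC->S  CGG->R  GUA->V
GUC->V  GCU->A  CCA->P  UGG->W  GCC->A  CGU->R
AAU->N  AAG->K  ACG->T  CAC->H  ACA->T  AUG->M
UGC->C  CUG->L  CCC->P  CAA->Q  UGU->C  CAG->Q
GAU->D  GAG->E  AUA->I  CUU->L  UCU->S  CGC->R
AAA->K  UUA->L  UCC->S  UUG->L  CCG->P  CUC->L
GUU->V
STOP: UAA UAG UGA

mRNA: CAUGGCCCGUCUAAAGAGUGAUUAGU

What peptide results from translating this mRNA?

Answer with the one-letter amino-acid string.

start AUG at pos 1
pos 1: AUG -> M; peptide=M
pos 4: GCC -> A; peptide=MA
pos 7: CGU -> R; peptide=MAR
pos 10: CUA -> L; peptide=MARL
pos 13: AAG -> K; peptide=MARLK
pos 16: AGU -> S; peptide=MARLKS
pos 19: GAU -> D; peptide=MARLKSD
pos 22: UAG -> STOP

Answer: MARLKSD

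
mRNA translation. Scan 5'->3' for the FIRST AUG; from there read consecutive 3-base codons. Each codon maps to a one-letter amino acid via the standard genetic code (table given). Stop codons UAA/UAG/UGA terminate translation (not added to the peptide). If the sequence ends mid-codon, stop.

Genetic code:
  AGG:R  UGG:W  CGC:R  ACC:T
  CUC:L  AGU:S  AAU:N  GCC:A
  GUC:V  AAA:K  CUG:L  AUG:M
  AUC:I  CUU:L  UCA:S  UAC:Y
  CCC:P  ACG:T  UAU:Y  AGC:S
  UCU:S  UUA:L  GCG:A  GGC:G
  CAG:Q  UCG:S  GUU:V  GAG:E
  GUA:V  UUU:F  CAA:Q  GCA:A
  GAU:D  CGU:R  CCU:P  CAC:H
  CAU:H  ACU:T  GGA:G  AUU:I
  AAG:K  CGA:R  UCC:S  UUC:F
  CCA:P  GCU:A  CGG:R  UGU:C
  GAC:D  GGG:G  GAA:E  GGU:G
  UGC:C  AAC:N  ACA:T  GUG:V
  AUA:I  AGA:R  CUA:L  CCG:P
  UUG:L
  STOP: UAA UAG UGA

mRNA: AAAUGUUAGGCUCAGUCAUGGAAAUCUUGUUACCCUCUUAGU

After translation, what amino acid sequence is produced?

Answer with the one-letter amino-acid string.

start AUG at pos 2
pos 2: AUG -> M; peptide=M
pos 5: UUA -> L; peptide=ML
pos 8: GGC -> G; peptide=MLG
pos 11: UCA -> S; peptide=MLGS
pos 14: GUC -> V; peptide=MLGSV
pos 17: AUG -> M; peptide=MLGSVM
pos 20: GAA -> E; peptide=MLGSVME
pos 23: AUC -> I; peptide=MLGSVMEI
pos 26: UUG -> L; peptide=MLGSVMEIL
pos 29: UUA -> L; peptide=MLGSVMEILL
pos 32: CCC -> P; peptide=MLGSVMEILLP
pos 35: UCU -> S; peptide=MLGSVMEILLPS
pos 38: UAG -> STOP

Answer: MLGSVMEILLPS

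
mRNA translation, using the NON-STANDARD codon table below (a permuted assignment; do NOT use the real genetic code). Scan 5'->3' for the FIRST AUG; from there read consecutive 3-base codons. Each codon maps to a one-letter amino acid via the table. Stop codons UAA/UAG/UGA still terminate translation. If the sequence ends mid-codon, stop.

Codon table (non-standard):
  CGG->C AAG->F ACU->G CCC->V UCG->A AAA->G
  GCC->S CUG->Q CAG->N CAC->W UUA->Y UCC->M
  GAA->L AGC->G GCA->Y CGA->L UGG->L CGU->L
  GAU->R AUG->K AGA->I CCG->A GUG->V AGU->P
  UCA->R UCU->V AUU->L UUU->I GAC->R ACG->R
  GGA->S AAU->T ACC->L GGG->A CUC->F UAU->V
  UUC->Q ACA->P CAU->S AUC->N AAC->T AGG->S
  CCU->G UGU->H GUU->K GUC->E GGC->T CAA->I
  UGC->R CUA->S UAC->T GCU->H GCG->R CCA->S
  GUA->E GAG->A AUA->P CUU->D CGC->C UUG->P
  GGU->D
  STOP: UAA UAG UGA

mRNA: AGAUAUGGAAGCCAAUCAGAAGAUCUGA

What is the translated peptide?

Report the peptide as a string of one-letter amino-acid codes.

Answer: KLSTNFN

Derivation:
start AUG at pos 4
pos 4: AUG -> K; peptide=K
pos 7: GAA -> L; peptide=KL
pos 10: GCC -> S; peptide=KLS
pos 13: AAU -> T; peptide=KLST
pos 16: CAG -> N; peptide=KLSTN
pos 19: AAG -> F; peptide=KLSTNF
pos 22: AUC -> N; peptide=KLSTNFN
pos 25: UGA -> STOP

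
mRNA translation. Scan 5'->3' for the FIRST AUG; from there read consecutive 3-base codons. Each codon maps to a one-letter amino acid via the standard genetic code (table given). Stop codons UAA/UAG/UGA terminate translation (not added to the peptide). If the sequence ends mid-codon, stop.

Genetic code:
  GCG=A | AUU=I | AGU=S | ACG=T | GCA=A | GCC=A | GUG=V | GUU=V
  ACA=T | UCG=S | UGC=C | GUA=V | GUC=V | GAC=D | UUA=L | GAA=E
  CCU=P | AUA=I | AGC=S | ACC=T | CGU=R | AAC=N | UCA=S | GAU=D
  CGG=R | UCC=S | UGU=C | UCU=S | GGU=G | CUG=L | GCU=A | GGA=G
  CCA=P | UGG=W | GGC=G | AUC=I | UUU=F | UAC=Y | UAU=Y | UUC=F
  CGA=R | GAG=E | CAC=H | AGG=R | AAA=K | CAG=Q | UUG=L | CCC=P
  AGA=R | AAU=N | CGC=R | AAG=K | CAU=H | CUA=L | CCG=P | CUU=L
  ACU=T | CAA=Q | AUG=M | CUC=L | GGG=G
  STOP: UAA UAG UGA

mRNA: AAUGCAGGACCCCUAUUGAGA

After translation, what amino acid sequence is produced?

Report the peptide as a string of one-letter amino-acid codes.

start AUG at pos 1
pos 1: AUG -> M; peptide=M
pos 4: CAG -> Q; peptide=MQ
pos 7: GAC -> D; peptide=MQD
pos 10: CCC -> P; peptide=MQDP
pos 13: UAU -> Y; peptide=MQDPY
pos 16: UGA -> STOP

Answer: MQDPY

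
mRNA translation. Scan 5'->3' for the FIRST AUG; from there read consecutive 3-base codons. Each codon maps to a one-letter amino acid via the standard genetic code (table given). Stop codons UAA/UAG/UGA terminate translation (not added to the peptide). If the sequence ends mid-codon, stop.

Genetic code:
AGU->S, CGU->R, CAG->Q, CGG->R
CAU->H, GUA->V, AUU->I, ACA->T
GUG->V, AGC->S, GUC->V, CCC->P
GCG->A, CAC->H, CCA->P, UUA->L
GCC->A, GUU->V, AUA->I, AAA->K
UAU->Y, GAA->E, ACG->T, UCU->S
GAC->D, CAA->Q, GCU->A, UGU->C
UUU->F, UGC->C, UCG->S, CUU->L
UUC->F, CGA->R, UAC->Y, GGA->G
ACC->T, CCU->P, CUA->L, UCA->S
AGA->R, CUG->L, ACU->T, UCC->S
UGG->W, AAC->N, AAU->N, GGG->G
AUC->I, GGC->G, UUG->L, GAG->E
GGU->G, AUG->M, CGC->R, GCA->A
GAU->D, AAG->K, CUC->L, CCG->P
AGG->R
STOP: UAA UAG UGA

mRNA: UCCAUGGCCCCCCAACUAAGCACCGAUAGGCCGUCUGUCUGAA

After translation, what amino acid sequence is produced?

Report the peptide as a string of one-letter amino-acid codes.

Answer: MAPQLSTDRPSV

Derivation:
start AUG at pos 3
pos 3: AUG -> M; peptide=M
pos 6: GCC -> A; peptide=MA
pos 9: CCC -> P; peptide=MAP
pos 12: CAA -> Q; peptide=MAPQ
pos 15: CUA -> L; peptide=MAPQL
pos 18: AGC -> S; peptide=MAPQLS
pos 21: ACC -> T; peptide=MAPQLST
pos 24: GAU -> D; peptide=MAPQLSTD
pos 27: AGG -> R; peptide=MAPQLSTDR
pos 30: CCG -> P; peptide=MAPQLSTDRP
pos 33: UCU -> S; peptide=MAPQLSTDRPS
pos 36: GUC -> V; peptide=MAPQLSTDRPSV
pos 39: UGA -> STOP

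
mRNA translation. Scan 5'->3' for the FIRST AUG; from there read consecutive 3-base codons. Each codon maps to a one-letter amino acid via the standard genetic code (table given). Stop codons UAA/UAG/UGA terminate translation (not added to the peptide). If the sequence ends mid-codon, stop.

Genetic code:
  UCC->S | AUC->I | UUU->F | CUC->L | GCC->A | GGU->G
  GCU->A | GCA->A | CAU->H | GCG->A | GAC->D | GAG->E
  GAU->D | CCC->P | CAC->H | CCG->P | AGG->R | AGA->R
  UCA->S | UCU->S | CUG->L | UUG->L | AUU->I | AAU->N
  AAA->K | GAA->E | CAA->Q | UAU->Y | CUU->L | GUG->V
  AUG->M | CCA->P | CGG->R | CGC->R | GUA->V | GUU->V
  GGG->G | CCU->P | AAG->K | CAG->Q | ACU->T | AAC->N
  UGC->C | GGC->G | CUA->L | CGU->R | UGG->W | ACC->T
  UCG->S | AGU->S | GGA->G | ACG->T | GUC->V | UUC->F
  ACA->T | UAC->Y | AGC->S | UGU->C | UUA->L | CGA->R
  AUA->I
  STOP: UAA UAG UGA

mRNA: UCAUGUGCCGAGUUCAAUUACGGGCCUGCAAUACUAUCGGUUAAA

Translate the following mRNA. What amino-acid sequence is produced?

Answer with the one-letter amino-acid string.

Answer: MCRVQLRACNTIG

Derivation:
start AUG at pos 2
pos 2: AUG -> M; peptide=M
pos 5: UGC -> C; peptide=MC
pos 8: CGA -> R; peptide=MCR
pos 11: GUU -> V; peptide=MCRV
pos 14: CAA -> Q; peptide=MCRVQ
pos 17: UUA -> L; peptide=MCRVQL
pos 20: CGG -> R; peptide=MCRVQLR
pos 23: GCC -> A; peptide=MCRVQLRA
pos 26: UGC -> C; peptide=MCRVQLRAC
pos 29: AAU -> N; peptide=MCRVQLRACN
pos 32: ACU -> T; peptide=MCRVQLRACNT
pos 35: AUC -> I; peptide=MCRVQLRACNTI
pos 38: GGU -> G; peptide=MCRVQLRACNTIG
pos 41: UAA -> STOP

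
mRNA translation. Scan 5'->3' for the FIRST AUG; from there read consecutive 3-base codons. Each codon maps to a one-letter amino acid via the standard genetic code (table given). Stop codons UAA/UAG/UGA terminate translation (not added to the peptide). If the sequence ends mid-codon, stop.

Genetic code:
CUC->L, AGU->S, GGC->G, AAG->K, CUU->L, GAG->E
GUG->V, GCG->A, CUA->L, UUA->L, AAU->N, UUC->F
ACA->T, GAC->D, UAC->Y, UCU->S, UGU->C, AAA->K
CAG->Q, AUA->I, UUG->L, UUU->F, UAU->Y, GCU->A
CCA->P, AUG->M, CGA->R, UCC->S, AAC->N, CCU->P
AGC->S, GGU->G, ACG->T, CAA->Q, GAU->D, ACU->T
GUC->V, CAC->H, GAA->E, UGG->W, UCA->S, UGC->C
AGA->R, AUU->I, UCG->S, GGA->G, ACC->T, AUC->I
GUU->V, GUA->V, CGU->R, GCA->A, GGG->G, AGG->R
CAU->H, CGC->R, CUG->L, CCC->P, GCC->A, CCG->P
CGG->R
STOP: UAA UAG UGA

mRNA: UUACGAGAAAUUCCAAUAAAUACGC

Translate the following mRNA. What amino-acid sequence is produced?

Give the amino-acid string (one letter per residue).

no AUG start codon found

Answer: (empty: no AUG start codon)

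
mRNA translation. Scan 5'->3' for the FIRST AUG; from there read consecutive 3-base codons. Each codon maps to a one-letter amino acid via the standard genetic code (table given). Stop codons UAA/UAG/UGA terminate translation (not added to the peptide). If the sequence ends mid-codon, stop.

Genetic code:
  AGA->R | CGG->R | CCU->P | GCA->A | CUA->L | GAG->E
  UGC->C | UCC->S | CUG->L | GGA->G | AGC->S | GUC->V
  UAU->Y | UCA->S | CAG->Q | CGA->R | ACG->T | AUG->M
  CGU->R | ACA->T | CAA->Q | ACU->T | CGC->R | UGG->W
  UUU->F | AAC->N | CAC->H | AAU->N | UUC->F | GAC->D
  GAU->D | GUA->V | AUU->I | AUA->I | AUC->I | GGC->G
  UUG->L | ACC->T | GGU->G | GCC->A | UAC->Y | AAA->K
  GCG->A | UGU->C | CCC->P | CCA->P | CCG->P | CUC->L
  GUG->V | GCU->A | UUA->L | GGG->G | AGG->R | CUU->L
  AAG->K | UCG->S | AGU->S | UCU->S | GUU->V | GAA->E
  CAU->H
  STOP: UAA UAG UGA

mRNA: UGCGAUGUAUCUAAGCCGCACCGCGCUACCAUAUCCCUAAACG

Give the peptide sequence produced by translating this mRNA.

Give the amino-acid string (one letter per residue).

Answer: MYLSRTALPYP

Derivation:
start AUG at pos 4
pos 4: AUG -> M; peptide=M
pos 7: UAU -> Y; peptide=MY
pos 10: CUA -> L; peptide=MYL
pos 13: AGC -> S; peptide=MYLS
pos 16: CGC -> R; peptide=MYLSR
pos 19: ACC -> T; peptide=MYLSRT
pos 22: GCG -> A; peptide=MYLSRTA
pos 25: CUA -> L; peptide=MYLSRTAL
pos 28: CCA -> P; peptide=MYLSRTALP
pos 31: UAU -> Y; peptide=MYLSRTALPY
pos 34: CCC -> P; peptide=MYLSRTALPYP
pos 37: UAA -> STOP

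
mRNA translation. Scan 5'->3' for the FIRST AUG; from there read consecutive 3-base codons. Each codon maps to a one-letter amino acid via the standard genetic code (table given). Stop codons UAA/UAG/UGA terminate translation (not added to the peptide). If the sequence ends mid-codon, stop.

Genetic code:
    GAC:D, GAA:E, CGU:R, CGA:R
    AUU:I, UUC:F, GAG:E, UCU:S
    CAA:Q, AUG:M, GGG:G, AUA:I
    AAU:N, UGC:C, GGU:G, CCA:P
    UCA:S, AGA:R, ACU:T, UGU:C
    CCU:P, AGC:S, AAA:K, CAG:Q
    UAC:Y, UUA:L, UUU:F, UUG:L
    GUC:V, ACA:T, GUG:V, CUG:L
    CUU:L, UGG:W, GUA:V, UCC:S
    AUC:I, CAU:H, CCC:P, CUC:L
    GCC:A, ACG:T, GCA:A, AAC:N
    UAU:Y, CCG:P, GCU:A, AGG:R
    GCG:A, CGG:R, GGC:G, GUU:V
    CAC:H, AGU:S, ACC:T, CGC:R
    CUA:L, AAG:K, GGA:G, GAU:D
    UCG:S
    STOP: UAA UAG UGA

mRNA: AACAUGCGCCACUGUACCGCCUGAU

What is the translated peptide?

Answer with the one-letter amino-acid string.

Answer: MRHCTA

Derivation:
start AUG at pos 3
pos 3: AUG -> M; peptide=M
pos 6: CGC -> R; peptide=MR
pos 9: CAC -> H; peptide=MRH
pos 12: UGU -> C; peptide=MRHC
pos 15: ACC -> T; peptide=MRHCT
pos 18: GCC -> A; peptide=MRHCTA
pos 21: UGA -> STOP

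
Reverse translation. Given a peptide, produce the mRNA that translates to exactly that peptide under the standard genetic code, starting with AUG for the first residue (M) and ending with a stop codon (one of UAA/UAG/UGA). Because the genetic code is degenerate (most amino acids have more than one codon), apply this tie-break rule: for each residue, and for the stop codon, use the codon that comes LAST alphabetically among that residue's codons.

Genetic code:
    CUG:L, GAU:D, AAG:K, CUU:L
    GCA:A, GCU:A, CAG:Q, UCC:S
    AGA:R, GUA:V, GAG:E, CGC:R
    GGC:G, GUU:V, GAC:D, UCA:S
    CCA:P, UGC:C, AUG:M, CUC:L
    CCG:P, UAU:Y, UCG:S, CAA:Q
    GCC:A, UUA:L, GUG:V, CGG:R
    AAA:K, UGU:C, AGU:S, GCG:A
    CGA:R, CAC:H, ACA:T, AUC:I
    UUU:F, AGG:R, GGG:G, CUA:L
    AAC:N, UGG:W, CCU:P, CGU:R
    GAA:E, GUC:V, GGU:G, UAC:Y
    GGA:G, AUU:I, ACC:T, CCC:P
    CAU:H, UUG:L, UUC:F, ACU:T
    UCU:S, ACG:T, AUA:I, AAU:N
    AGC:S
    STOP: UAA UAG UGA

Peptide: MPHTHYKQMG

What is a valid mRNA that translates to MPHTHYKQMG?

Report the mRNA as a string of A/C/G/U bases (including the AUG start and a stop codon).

residue 1: M -> AUG (start codon)
residue 2: P codons sorted = CCA,CCC,CCG,CCU -> pick last = CCU
residue 3: H codons sorted = CAC,CAU -> pick last = CAU
residue 4: T codons sorted = ACA,ACC,ACG,ACU -> pick last = ACU
residue 5: H codons sorted = CAC,CAU -> pick last = CAU
residue 6: Y codons sorted = UAC,UAU -> pick last = UAU
residue 7: K codons sorted = AAA,AAG -> pick last = AAG
residue 8: Q codons sorted = CAA,CAG -> pick last = CAG
residue 9: M -> AUG (only codon)
residue 10: G codons sorted = GGA,GGC,GGG,GGU -> pick last = GGU
terminator: stop codons sorted = UAA,UAG,UGA -> pick last = UGA

Answer: mRNA: AUGCCUCAUACUCAUUAUAAGCAGAUGGGUUGA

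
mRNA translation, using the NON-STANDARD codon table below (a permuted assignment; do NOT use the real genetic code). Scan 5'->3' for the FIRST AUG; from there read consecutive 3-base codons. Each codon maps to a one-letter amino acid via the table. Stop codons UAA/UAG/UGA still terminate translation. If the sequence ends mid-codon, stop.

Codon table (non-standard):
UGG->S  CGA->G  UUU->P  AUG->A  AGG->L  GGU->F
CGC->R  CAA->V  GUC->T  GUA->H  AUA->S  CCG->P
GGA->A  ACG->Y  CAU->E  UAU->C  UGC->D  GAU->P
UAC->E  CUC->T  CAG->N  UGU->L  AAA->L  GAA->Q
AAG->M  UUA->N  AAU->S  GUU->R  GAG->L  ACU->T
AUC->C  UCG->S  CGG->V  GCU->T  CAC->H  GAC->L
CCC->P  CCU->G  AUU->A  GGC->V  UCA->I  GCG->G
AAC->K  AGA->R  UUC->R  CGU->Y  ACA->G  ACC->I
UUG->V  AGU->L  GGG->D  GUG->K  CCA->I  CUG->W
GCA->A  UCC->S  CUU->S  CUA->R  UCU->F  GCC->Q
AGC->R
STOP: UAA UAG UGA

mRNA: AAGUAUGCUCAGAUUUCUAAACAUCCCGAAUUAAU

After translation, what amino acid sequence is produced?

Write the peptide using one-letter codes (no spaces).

start AUG at pos 4
pos 4: AUG -> A; peptide=A
pos 7: CUC -> T; peptide=AT
pos 10: AGA -> R; peptide=ATR
pos 13: UUU -> P; peptide=ATRP
pos 16: CUA -> R; peptide=ATRPR
pos 19: AAC -> K; peptide=ATRPRK
pos 22: AUC -> C; peptide=ATRPRKC
pos 25: CCG -> P; peptide=ATRPRKCP
pos 28: AAU -> S; peptide=ATRPRKCPS
pos 31: UAA -> STOP

Answer: ATRPRKCPS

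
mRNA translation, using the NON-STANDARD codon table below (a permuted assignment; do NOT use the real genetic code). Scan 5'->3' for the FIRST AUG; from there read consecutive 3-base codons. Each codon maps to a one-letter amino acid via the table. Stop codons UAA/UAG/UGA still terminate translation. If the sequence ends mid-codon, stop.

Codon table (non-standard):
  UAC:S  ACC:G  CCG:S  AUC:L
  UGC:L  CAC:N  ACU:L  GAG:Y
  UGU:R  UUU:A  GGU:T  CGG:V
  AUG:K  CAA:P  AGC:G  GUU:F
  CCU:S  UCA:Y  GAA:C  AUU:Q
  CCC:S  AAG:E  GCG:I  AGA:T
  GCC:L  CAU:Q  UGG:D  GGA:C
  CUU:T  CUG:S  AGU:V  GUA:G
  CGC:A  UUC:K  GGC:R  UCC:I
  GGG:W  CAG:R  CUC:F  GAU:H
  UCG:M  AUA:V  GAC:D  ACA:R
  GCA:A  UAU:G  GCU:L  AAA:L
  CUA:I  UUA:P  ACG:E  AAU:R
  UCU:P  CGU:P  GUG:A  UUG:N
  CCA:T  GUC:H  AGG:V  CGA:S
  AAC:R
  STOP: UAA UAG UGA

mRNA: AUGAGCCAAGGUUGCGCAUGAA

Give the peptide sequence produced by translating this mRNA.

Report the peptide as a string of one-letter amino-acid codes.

Answer: KGPTLA

Derivation:
start AUG at pos 0
pos 0: AUG -> K; peptide=K
pos 3: AGC -> G; peptide=KG
pos 6: CAA -> P; peptide=KGP
pos 9: GGU -> T; peptide=KGPT
pos 12: UGC -> L; peptide=KGPTL
pos 15: GCA -> A; peptide=KGPTLA
pos 18: UGA -> STOP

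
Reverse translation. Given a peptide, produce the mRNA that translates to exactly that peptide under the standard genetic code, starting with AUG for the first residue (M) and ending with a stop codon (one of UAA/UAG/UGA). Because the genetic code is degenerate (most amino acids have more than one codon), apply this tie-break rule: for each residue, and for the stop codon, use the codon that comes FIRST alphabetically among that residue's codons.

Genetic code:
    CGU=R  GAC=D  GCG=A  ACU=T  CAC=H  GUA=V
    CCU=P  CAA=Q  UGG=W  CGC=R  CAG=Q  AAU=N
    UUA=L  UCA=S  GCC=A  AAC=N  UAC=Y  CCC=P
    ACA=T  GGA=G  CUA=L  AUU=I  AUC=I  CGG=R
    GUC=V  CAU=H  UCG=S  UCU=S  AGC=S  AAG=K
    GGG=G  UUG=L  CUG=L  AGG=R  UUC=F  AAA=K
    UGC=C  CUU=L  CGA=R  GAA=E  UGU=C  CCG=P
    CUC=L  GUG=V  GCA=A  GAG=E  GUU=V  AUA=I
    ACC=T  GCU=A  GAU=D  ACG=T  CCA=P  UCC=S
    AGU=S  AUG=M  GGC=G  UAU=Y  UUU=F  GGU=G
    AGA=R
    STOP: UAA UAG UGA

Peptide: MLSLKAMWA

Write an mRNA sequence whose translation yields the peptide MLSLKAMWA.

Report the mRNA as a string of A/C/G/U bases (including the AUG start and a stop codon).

Answer: mRNA: AUGCUAAGCCUAAAAGCAAUGUGGGCAUAA

Derivation:
residue 1: M -> AUG (start codon)
residue 2: L codons sorted = CUA,CUC,CUG,CUU,UUA,UUG -> pick first = CUA
residue 3: S codons sorted = AGC,AGU,UCA,UCC,UCG,UCU -> pick first = AGC
residue 4: L codons sorted = CUA,CUC,CUG,CUU,UUA,UUG -> pick first = CUA
residue 5: K codons sorted = AAA,AAG -> pick first = AAA
residue 6: A codons sorted = GCA,GCC,GCG,GCU -> pick first = GCA
residue 7: M -> AUG (only codon)
residue 8: W -> UGG (only codon)
residue 9: A codons sorted = GCA,GCC,GCG,GCU -> pick first = GCA
terminator: stop codons sorted = UAA,UAG,UGA -> pick first = UAA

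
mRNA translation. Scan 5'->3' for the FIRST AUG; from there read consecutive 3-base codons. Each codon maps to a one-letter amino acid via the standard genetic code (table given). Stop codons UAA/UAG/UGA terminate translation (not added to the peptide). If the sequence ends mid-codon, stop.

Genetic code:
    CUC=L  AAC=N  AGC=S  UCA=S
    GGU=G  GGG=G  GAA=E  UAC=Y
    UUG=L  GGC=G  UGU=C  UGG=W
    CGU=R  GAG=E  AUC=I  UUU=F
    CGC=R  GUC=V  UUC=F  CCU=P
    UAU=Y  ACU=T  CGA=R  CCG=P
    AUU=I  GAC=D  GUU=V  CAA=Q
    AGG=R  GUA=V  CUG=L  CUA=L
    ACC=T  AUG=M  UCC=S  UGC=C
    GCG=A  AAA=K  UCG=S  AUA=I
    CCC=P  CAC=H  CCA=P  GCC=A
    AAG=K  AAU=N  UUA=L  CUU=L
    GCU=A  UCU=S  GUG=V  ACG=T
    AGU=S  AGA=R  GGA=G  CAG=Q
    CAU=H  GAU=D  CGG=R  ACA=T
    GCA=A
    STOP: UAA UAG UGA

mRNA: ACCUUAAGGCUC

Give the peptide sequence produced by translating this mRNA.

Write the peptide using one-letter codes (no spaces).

no AUG start codon found

Answer: (empty: no AUG start codon)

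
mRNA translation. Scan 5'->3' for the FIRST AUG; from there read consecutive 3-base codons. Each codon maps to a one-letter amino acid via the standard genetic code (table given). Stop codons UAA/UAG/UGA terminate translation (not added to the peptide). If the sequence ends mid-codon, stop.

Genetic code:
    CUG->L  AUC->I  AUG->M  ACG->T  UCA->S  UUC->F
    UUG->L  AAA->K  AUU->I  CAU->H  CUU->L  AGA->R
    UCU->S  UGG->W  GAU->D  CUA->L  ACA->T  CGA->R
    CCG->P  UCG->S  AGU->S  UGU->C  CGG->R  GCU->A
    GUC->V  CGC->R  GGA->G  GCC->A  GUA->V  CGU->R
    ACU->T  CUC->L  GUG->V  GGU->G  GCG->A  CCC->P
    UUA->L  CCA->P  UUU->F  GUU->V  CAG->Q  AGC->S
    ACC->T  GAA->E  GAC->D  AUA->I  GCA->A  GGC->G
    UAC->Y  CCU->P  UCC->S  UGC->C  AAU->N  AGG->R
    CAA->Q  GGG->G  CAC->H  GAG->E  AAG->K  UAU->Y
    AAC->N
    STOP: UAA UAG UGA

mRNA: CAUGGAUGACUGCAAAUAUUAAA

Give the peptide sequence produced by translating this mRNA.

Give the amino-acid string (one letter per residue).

start AUG at pos 1
pos 1: AUG -> M; peptide=M
pos 4: GAU -> D; peptide=MD
pos 7: GAC -> D; peptide=MDD
pos 10: UGC -> C; peptide=MDDC
pos 13: AAA -> K; peptide=MDDCK
pos 16: UAU -> Y; peptide=MDDCKY
pos 19: UAA -> STOP

Answer: MDDCKY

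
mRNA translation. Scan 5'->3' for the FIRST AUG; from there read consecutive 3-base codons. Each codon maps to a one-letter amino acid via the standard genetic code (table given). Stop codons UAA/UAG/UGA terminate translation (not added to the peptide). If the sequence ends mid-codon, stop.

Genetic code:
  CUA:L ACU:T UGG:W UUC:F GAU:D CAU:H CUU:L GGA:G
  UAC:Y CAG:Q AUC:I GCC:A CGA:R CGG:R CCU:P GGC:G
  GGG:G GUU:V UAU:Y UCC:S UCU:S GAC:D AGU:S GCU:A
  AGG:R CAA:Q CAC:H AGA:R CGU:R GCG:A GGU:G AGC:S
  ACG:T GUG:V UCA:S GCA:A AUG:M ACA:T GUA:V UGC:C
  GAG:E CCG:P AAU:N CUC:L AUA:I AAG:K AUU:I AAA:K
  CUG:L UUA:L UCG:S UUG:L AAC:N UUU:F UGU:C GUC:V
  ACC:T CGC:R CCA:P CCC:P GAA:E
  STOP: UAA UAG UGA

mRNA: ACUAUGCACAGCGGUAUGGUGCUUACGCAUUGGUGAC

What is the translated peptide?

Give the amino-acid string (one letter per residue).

Answer: MHSGMVLTHW

Derivation:
start AUG at pos 3
pos 3: AUG -> M; peptide=M
pos 6: CAC -> H; peptide=MH
pos 9: AGC -> S; peptide=MHS
pos 12: GGU -> G; peptide=MHSG
pos 15: AUG -> M; peptide=MHSGM
pos 18: GUG -> V; peptide=MHSGMV
pos 21: CUU -> L; peptide=MHSGMVL
pos 24: ACG -> T; peptide=MHSGMVLT
pos 27: CAU -> H; peptide=MHSGMVLTH
pos 30: UGG -> W; peptide=MHSGMVLTHW
pos 33: UGA -> STOP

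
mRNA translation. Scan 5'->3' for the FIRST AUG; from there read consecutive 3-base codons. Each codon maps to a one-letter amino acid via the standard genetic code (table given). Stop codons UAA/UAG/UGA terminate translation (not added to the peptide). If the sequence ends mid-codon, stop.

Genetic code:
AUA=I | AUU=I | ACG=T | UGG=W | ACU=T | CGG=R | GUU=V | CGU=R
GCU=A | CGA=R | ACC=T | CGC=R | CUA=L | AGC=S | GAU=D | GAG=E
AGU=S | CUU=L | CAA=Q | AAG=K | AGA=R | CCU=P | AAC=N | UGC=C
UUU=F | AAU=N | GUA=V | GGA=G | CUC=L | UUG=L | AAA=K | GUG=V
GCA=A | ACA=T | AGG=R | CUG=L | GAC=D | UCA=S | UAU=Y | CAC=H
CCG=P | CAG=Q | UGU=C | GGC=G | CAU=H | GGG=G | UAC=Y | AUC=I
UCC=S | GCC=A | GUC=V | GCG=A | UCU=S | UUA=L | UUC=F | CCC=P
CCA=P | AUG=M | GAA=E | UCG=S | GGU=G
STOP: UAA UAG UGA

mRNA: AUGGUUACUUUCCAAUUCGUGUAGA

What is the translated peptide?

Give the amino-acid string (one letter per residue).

Answer: MVTFQFV

Derivation:
start AUG at pos 0
pos 0: AUG -> M; peptide=M
pos 3: GUU -> V; peptide=MV
pos 6: ACU -> T; peptide=MVT
pos 9: UUC -> F; peptide=MVTF
pos 12: CAA -> Q; peptide=MVTFQ
pos 15: UUC -> F; peptide=MVTFQF
pos 18: GUG -> V; peptide=MVTFQFV
pos 21: UAG -> STOP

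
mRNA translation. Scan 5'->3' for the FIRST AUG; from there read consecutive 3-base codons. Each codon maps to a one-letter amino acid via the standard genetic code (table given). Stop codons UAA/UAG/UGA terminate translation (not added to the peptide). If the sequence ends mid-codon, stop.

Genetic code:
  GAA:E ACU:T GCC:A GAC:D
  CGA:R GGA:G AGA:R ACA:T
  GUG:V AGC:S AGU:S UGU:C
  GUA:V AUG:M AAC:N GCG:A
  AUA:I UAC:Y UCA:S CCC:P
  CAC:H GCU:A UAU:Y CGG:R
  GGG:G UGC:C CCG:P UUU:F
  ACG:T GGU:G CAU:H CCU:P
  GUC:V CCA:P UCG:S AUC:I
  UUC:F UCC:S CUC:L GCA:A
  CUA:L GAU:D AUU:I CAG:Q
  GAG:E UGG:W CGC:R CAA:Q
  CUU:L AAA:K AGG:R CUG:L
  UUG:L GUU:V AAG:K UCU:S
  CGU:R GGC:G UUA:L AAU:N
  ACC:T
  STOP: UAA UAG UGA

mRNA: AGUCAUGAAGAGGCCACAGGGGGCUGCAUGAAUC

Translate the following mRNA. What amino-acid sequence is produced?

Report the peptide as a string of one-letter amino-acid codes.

Answer: MKRPQGAA

Derivation:
start AUG at pos 4
pos 4: AUG -> M; peptide=M
pos 7: AAG -> K; peptide=MK
pos 10: AGG -> R; peptide=MKR
pos 13: CCA -> P; peptide=MKRP
pos 16: CAG -> Q; peptide=MKRPQ
pos 19: GGG -> G; peptide=MKRPQG
pos 22: GCU -> A; peptide=MKRPQGA
pos 25: GCA -> A; peptide=MKRPQGAA
pos 28: UGA -> STOP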